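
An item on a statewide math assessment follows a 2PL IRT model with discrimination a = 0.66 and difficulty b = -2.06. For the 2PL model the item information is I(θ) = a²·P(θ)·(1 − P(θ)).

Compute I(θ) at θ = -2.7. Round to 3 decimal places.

0.104

P = 1/(1+e^{0.4224}) = 0.3959
P(1−P) = 0.3959 × 0.6041 = 0.2392
I = a² × P(1−P) = 0.66² × 0.2392 = 0.10418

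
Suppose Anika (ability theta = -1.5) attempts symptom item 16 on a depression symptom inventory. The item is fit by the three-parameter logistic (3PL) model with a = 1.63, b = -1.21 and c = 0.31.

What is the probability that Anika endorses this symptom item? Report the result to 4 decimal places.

0.5749

P(theta) = c + (1 − c) · 1 / (1 + exp(−a(theta − b)))
Exponent: 1.63 × (-1.5 − (-1.21)) = -0.4727
1/(1 + e^{0.4727}) = 0.3840
P = 0.31 + 0.69 × 0.3840 = 0.5749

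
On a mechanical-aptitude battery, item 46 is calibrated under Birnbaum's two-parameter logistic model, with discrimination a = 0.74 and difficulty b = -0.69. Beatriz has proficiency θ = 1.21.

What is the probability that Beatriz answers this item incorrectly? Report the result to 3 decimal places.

0.197

P(θ) = 1 / (1 + exp(−a(θ − b)))
Exponent: 0.74 × (1.21 − (-0.69)) = 1.4060
1/(1 + e^{-1.4060}) = 0.8031
P(incorrect) = 1 − 0.8031 = 0.1969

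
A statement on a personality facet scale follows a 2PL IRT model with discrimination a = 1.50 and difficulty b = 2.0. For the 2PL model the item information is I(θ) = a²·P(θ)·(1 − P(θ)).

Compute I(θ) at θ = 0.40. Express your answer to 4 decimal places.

0.1716

P = 1/(1+e^{2.4000}) = 0.0832
P(1−P) = 0.0832 × 0.9168 = 0.0763
I = a² × P(1−P) = 1.50² × 0.0763 = 0.17157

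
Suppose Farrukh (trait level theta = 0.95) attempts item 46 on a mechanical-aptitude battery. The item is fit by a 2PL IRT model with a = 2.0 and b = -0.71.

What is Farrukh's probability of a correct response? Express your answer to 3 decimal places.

0.965

P(theta) = 1 / (1 + exp(−a(theta − b)))
Exponent: 2.0 × (0.95 − (-0.71)) = 3.3200
1/(1 + e^{-3.3200}) = 0.9651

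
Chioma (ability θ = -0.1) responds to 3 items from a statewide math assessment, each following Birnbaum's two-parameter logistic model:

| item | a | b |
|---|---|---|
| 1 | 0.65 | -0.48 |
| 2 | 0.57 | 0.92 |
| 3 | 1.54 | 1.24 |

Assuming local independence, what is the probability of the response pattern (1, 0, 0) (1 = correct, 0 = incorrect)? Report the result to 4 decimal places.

P(θ) = 1 / (1 + exp(−a(θ − b)))
P_1 = 1/(1+e^{-0.2470}) = 0.5614
P_2 = 1/(1+e^{0.5814}) = 0.3586
P_3 = 1/(1+e^{2.0636}) = 0.1127
L = P_1 × (1−P_2) × (1−P_3) = 0.5614 × 0.6414 × 0.8873 = 0.31952

0.3195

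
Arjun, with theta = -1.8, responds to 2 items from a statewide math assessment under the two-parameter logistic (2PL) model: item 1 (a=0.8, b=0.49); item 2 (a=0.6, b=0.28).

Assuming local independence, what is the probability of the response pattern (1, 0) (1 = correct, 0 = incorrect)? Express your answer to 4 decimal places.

P(theta) = 1 / (1 + exp(−a(theta − b)))
P_1 = 1/(1+e^{1.8320}) = 0.1380
P_2 = 1/(1+e^{1.2480}) = 0.2230
L = P_1 × (1−P_2) = 0.1380 × 0.7770 = 0.10722

0.1072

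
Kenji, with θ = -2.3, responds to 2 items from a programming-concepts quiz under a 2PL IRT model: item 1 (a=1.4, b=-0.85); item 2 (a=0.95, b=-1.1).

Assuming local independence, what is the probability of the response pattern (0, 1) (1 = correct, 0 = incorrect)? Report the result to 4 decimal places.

0.2142

P(θ) = 1 / (1 + exp(−a(θ − b)))
P_1 = 1/(1+e^{2.0300}) = 0.1161
P_2 = 1/(1+e^{1.1400}) = 0.2423
L = (1−P_1) × P_2 = 0.8839 × 0.2423 = 0.21419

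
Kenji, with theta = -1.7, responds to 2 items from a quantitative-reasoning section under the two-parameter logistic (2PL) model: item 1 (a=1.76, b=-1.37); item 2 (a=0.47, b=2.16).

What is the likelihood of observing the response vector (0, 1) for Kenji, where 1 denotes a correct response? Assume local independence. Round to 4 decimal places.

P(theta) = 1 / (1 + exp(−a(theta − b)))
P_1 = 1/(1+e^{0.5808}) = 0.3587
P_2 = 1/(1+e^{1.8142}) = 0.1401
L = (1−P_1) × P_2 = 0.6413 × 0.1401 = 0.08986

0.0899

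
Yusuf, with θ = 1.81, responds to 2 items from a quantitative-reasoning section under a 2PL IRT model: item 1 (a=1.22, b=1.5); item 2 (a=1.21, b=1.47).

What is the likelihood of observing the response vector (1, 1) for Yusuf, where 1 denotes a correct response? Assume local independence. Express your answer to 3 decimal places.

P(θ) = 1 / (1 + exp(−a(θ − b)))
P_1 = 1/(1+e^{-0.3782}) = 0.5934
P_2 = 1/(1+e^{-0.4114}) = 0.6014
L = P_1 × P_2 = 0.5934 × 0.6014 = 0.35691

0.357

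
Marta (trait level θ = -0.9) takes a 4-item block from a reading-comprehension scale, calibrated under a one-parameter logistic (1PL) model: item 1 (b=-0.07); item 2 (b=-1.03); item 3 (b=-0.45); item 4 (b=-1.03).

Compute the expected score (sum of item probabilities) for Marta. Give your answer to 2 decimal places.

1.76

P(θ) = 1 / (1 + exp(−(θ − b)))
P_1 = 1/(1+e^{0.8300}) = 0.3036
P_2 = 1/(1+e^{-0.1300}) = 0.5325
P_3 = 1/(1+e^{0.4500}) = 0.3894
P_4 = 1/(1+e^{-0.1300}) = 0.5325
E[score] = 0.3036 + 0.5325 + 0.3894 + 0.5325 = 1.7579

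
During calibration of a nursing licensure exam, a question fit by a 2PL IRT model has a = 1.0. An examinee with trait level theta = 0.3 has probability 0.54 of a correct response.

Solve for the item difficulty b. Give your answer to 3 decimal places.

P(theta) = 1 / (1 + exp(−a(theta − b)))
logit(0.54) = ln(0.54/0.46) = 0.1603
b = theta − logit/(a) = 0.3 − 0.1603/1.0000 = 0.1397

0.140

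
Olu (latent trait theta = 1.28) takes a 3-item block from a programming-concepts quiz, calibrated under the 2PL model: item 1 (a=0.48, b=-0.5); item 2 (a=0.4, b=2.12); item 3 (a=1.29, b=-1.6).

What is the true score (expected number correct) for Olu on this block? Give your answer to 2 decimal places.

2.09

P(theta) = 1 / (1 + exp(−a(theta − b)))
P_1 = 1/(1+e^{-0.8544}) = 0.7015
P_2 = 1/(1+e^{0.3360}) = 0.4168
P_3 = 1/(1+e^{-3.7152}) = 0.9762
E[score] = 0.7015 + 0.4168 + 0.9762 = 2.0945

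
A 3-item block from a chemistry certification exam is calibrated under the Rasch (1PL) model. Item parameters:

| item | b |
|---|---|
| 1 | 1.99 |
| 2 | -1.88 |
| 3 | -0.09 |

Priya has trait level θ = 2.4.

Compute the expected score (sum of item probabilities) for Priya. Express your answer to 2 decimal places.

P(θ) = 1 / (1 + exp(−(θ − b)))
P_1 = 1/(1+e^{-0.4100}) = 0.6011
P_2 = 1/(1+e^{-4.2800}) = 0.9863
P_3 = 1/(1+e^{-2.4900}) = 0.9234
E[score] = 0.6011 + 0.9863 + 0.9234 = 2.5109

2.51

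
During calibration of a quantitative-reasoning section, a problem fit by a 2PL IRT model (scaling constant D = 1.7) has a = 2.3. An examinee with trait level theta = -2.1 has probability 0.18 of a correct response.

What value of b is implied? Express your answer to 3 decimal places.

P(theta) = 1 / (1 + exp(−D·a(theta − b)))
logit(0.18) = ln(0.18/0.82) = -1.5163
b = theta − logit/(1.7·a) = -2.1 − (-1.5163)/3.9100 = -1.7122

-1.712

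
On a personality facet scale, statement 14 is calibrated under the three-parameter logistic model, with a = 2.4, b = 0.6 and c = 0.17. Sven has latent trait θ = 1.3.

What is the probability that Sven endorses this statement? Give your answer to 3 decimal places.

0.870

P(θ) = c + (1 − c) · 1 / (1 + exp(−a(θ − b)))
Exponent: 2.4 × (1.3 − 0.6) = 1.6800
1/(1 + e^{-1.6800}) = 0.8429
P = 0.17 + 0.83 × 0.8429 = 0.8696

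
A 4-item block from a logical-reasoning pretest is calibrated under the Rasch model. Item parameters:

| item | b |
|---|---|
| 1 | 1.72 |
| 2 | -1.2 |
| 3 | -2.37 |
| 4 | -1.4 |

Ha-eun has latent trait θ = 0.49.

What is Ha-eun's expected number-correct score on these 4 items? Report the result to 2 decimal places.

2.88

P(θ) = 1 / (1 + exp(−(θ − b)))
P_1 = 1/(1+e^{1.2300}) = 0.2262
P_2 = 1/(1+e^{-1.6900}) = 0.8442
P_3 = 1/(1+e^{-2.8600}) = 0.9458
P_4 = 1/(1+e^{-1.8900}) = 0.8688
E[score] = 0.2262 + 0.8442 + 0.9458 + 0.8688 = 2.8850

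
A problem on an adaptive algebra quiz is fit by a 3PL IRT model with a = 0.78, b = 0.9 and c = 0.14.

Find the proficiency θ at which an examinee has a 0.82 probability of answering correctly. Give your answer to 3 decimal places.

P(θ) = c + (1 − c) · 1 / (1 + exp(−a(θ − b)))
Remove guessing floor: (0.82 − 0.14)/(1 − 0.14) = 0.7907
logit = ln(0.7907/0.2093) = 1.3291
θ = b + logit/(a) = 0.9 + 1.3291/0.7800 = 2.6040

2.604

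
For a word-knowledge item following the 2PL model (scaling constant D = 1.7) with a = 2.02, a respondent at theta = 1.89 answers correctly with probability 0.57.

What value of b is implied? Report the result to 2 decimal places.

1.81

P(theta) = 1 / (1 + exp(−D·a(theta − b)))
logit(0.57) = ln(0.57/0.43) = 0.2819
b = theta − logit/(1.7·a) = 1.89 − 0.2819/3.4340 = 1.8079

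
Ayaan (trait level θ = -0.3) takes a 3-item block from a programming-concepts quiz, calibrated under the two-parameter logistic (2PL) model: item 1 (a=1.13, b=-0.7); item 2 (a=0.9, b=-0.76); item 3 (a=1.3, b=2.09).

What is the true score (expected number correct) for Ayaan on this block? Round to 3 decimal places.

P(θ) = 1 / (1 + exp(−a(θ − b)))
P_1 = 1/(1+e^{-0.4520}) = 0.6111
P_2 = 1/(1+e^{-0.4140}) = 0.6020
P_3 = 1/(1+e^{3.1070}) = 0.0428
E[score] = 0.6111 + 0.6020 + 0.0428 = 1.2560

1.256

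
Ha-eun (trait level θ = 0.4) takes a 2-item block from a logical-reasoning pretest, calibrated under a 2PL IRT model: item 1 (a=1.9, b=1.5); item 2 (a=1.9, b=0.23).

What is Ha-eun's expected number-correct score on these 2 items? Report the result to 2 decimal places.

P(θ) = 1 / (1 + exp(−a(θ − b)))
P_1 = 1/(1+e^{2.0900}) = 0.1101
P_2 = 1/(1+e^{-0.3230}) = 0.5801
E[score] = 0.1101 + 0.5801 = 0.6901

0.69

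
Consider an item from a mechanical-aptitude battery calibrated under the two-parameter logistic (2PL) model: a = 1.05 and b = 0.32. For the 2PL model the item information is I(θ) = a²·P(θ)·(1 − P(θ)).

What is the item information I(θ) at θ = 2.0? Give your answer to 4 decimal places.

P = 1/(1+e^{-1.7640}) = 0.8537
P(1−P) = 0.8537 × 0.1463 = 0.1249
I = a² × P(1−P) = 1.05² × 0.1249 = 0.13769

0.1377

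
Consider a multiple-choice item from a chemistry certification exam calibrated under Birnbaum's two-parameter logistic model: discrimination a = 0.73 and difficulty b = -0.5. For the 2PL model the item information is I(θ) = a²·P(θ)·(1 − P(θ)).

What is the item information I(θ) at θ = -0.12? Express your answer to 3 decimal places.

0.131

P = 1/(1+e^{-0.2774}) = 0.5689
P(1−P) = 0.5689 × 0.4311 = 0.2453
I = a² × P(1−P) = 0.73² × 0.2453 = 0.13069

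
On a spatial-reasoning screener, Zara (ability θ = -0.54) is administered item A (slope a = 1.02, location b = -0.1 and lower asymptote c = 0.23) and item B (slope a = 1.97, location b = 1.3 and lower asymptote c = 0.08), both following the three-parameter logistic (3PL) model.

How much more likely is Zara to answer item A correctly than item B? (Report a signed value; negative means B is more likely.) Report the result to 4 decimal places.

P(θ) = c + (1 − c) · 1 / (1 + exp(−a(θ − b)))
P_A = 0.5300
P_B = 0.1039
P_A − P_B = 0.4261

0.4261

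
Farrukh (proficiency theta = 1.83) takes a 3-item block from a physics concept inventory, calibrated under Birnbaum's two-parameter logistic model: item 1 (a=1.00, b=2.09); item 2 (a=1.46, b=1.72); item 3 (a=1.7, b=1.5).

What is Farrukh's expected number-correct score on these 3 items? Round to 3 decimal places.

P(theta) = 1 / (1 + exp(−a(theta − b)))
P_1 = 1/(1+e^{0.2600}) = 0.4354
P_2 = 1/(1+e^{-0.1606}) = 0.5401
P_3 = 1/(1+e^{-0.5610}) = 0.6367
E[score] = 0.4354 + 0.5401 + 0.6367 = 1.6121

1.612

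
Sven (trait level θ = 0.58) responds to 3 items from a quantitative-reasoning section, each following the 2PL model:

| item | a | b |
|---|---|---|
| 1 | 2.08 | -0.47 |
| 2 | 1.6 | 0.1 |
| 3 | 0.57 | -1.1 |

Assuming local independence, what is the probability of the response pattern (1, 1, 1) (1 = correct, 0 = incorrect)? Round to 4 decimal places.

P(θ) = 1 / (1 + exp(−a(θ − b)))
P_1 = 1/(1+e^{-2.1840}) = 0.8988
P_2 = 1/(1+e^{-0.7680}) = 0.6831
P_3 = 1/(1+e^{-0.9576}) = 0.7226
L = P_1 × P_2 × P_3 = 0.8988 × 0.6831 × 0.7226 = 0.44367

0.4437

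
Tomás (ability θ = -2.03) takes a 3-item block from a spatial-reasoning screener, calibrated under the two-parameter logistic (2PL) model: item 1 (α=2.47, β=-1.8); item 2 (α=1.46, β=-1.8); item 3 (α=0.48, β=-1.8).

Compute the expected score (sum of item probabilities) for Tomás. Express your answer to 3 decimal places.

P(θ) = 1 / (1 + exp(−α(θ − β)))
P_1 = 1/(1+e^{0.5681}) = 0.3617
P_2 = 1/(1+e^{0.3358}) = 0.4168
P_3 = 1/(1+e^{0.1104}) = 0.4724
E[score] = 0.3617 + 0.4168 + 0.4724 = 1.2509

1.251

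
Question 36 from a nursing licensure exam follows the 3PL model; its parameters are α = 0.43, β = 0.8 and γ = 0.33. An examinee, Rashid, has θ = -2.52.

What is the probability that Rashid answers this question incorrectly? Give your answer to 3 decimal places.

0.540

P(θ) = γ + (1 − γ) · 1 / (1 + exp(−α(θ − β)))
Exponent: 0.43 × (-2.52 − 0.8) = -1.4276
1/(1 + e^{1.4276}) = 0.1935
P = 0.33 + 0.67 × 0.1935 = 0.4596
P(incorrect) = 1 − 0.4596 = 0.5404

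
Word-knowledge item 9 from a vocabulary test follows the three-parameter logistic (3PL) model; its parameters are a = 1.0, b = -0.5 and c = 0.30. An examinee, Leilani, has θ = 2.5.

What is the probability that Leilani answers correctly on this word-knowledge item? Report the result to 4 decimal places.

0.9668

P(θ) = c + (1 − c) · 1 / (1 + exp(−a(θ − b)))
Exponent: 1.0 × (2.5 − (-0.5)) = 3.0000
1/(1 + e^{-3.0000}) = 0.9526
P = 0.30 + 0.70 × 0.9526 = 0.9668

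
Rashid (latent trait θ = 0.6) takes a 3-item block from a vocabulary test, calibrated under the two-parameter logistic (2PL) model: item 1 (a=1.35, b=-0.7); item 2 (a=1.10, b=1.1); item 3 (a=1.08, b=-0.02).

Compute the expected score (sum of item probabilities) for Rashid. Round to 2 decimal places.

P(θ) = 1 / (1 + exp(−a(θ − b)))
P_1 = 1/(1+e^{-1.7550}) = 0.8526
P_2 = 1/(1+e^{0.5500}) = 0.3659
P_3 = 1/(1+e^{-0.6696}) = 0.6614
E[score] = 0.8526 + 0.3659 + 0.6614 = 1.8799

1.88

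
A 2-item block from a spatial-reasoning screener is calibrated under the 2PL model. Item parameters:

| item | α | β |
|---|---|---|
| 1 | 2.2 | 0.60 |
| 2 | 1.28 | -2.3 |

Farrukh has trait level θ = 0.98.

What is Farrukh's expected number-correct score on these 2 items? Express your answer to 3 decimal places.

P(θ) = 1 / (1 + exp(−α(θ − β)))
P_1 = 1/(1+e^{-0.8360}) = 0.6976
P_2 = 1/(1+e^{-4.1984}) = 0.9852
E[score] = 0.6976 + 0.9852 = 1.6828

1.683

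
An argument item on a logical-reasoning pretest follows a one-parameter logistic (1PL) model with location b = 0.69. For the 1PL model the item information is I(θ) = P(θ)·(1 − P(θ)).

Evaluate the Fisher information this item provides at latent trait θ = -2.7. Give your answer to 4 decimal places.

P = 1/(1+e^{3.3900}) = 0.0326
P(1−P) = 0.0326 × 0.9674 = 0.0315
I = P(1−P) = 0.03155

0.0315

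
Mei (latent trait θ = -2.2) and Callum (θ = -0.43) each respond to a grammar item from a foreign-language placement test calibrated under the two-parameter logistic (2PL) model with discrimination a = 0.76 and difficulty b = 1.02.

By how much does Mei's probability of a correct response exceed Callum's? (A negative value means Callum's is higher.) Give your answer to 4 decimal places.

-0.1697

P(θ) = 1 / (1 + exp(−a(θ − b)))
P(Mei) = 0.0796  [exponent -2.4472]
P(Callum) = 0.2494  [exponent -1.1020]
Difference = 0.0796 − 0.2494 = -0.1697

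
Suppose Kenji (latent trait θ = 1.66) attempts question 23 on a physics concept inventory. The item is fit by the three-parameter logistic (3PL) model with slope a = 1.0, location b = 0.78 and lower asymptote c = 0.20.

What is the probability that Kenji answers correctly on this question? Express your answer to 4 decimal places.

0.7655

P(θ) = c + (1 − c) · 1 / (1 + exp(−a(θ − b)))
Exponent: 1.0 × (1.66 − 0.78) = 0.8800
1/(1 + e^{-0.8800}) = 0.7068
P = 0.20 + 0.80 × 0.7068 = 0.7655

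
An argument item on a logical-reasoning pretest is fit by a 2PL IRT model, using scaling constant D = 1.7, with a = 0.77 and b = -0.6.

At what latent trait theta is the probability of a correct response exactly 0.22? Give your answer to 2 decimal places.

-1.57

P(theta) = 1 / (1 + exp(−D·a(theta − b)))
logit = ln(0.2200/0.7800) = -1.2657
theta = b + logit/(1.7·a) = -0.6 + (-1.2657)/1.3090 = -1.5669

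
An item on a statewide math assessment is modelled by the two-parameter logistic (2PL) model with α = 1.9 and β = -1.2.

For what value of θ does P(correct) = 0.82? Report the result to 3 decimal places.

P(θ) = 1 / (1 + exp(−α(θ − β)))
logit = ln(0.8200/0.1800) = 1.5163
θ = β + logit/(α) = -1.2 + 1.5163/1.9000 = -0.4019

-0.402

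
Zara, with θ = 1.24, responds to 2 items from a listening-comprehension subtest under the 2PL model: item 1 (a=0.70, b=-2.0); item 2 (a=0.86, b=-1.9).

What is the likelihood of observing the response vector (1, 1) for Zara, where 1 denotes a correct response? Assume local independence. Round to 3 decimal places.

0.849

P(θ) = 1 / (1 + exp(−a(θ − b)))
P_1 = 1/(1+e^{-2.2680}) = 0.9062
P_2 = 1/(1+e^{-2.7004}) = 0.9371
L = P_1 × P_2 = 0.9062 × 0.9371 = 0.84915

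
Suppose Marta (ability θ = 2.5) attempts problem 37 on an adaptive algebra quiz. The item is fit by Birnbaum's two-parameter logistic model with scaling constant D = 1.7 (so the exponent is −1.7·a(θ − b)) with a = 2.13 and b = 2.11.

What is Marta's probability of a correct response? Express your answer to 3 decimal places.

0.804

P(θ) = 1 / (1 + exp(−D·a(θ − b)))
Exponent: 1.7 × 2.13 × (2.5 − 2.11) = 1.4122
1/(1 + e^{-1.4122}) = 0.8041
P = 0.8041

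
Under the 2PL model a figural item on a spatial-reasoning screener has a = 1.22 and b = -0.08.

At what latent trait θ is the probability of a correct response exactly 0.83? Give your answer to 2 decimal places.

1.22

P(θ) = 1 / (1 + exp(−a(θ − b)))
logit = ln(0.8300/0.1700) = 1.5856
θ = b + logit/(a) = -0.08 + 1.5856/1.2200 = 1.2197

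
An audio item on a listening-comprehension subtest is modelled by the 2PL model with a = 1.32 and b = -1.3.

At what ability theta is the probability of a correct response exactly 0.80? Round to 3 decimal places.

P(theta) = 1 / (1 + exp(−a(theta − b)))
logit = ln(0.8000/0.2000) = 1.3863
theta = b + logit/(a) = -1.3 + 1.3863/1.3200 = -0.2498

-0.250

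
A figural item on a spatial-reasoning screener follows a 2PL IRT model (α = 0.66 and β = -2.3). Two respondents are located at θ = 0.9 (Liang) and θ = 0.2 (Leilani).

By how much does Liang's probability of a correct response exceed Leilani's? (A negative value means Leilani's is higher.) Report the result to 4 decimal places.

P(θ) = 1 / (1 + exp(−α(θ − β)))
P(Liang) = 0.8921  [exponent 2.1120]
P(Leilani) = 0.8389  [exponent 1.6500]
Difference = 0.8921 − 0.8389 = 0.0532

0.0532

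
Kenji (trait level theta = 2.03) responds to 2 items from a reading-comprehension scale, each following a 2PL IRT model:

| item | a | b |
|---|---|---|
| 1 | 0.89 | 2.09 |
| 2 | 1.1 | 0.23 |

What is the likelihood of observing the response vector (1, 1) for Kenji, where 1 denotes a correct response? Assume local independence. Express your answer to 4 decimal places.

P(theta) = 1 / (1 + exp(−a(theta − b)))
P_1 = 1/(1+e^{0.0534}) = 0.4867
P_2 = 1/(1+e^{-1.9800}) = 0.8787
L = P_1 × P_2 = 0.4867 × 0.8787 = 0.42761

0.4276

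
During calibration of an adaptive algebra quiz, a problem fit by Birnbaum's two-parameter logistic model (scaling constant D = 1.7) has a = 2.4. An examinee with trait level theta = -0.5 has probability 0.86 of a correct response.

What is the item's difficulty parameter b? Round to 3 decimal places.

P(theta) = 1 / (1 + exp(−D·a(theta − b)))
logit(0.86) = ln(0.86/0.14) = 1.8153
b = theta − logit/(1.7·a) = -0.5 − 1.8153/4.0800 = -0.9449

-0.945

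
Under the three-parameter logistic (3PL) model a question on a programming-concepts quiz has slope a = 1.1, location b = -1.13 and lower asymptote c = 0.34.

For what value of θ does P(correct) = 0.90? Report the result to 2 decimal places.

P(θ) = c + (1 − c) · 1 / (1 + exp(−a(θ − b)))
Remove guessing floor: (0.90 − 0.34)/(1 − 0.34) = 0.8485
logit = ln(0.8485/0.1515) = 1.7228
θ = b + logit/(a) = -1.13 + 1.7228/1.1000 = 0.4362

0.44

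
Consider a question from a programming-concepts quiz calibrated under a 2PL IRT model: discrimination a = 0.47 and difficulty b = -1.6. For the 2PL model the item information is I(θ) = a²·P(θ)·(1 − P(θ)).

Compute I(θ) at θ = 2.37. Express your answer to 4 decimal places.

P = 1/(1+e^{-1.8659}) = 0.8660
P(1−P) = 0.8660 × 0.1340 = 0.1161
I = a² × P(1−P) = 0.47² × 0.1161 = 0.02564

0.0256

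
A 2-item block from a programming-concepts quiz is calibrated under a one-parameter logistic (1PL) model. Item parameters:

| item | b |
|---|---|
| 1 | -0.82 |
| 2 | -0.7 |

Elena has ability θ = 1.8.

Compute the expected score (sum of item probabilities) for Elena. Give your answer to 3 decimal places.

1.856

P(θ) = 1 / (1 + exp(−(θ − b)))
P_1 = 1/(1+e^{-2.6200}) = 0.9321
P_2 = 1/(1+e^{-2.5000}) = 0.9241
E[score] = 0.9321 + 0.9241 = 1.8563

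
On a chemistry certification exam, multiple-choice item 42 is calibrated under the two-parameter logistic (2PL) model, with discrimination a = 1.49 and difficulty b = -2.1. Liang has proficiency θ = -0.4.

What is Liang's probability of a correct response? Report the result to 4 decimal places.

P(θ) = 1 / (1 + exp(−a(θ − b)))
Exponent: 1.49 × (-0.4 − (-2.1)) = 2.5330
1/(1 + e^{-2.5330}) = 0.9264

0.9264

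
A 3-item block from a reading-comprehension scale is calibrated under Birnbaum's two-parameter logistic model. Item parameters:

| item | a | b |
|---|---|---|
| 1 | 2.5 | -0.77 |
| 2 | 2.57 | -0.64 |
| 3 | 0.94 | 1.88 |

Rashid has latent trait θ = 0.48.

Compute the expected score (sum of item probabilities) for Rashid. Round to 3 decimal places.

2.116

P(θ) = 1 / (1 + exp(−a(θ − b)))
P_1 = 1/(1+e^{-3.1250}) = 0.9579
P_2 = 1/(1+e^{-2.8784}) = 0.9468
P_3 = 1/(1+e^{1.3160}) = 0.2115
E[score] = 0.9579 + 0.9468 + 0.2115 = 2.1162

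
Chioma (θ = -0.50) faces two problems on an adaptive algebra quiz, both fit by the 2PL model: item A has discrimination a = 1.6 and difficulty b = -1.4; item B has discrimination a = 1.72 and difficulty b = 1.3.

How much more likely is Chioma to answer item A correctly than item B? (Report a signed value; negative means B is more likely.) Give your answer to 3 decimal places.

P(θ) = 1 / (1 + exp(−a(θ − b)))
P_A = 0.8085
P_B = 0.0433
P_A − P_B = 0.7652

0.765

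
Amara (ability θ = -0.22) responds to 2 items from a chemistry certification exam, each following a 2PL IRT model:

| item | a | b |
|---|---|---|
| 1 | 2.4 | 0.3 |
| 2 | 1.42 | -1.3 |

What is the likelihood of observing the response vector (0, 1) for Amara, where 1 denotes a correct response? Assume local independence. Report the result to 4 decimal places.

0.6391

P(θ) = 1 / (1 + exp(−a(θ − b)))
P_1 = 1/(1+e^{1.2480}) = 0.2230
P_2 = 1/(1+e^{-1.5336}) = 0.8225
L = (1−P_1) × P_2 = 0.7770 × 0.8225 = 0.63907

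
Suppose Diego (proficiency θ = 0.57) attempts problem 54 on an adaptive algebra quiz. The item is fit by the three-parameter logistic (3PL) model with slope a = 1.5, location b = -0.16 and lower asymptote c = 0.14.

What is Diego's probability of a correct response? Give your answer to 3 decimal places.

P(θ) = c + (1 − c) · 1 / (1 + exp(−a(θ − b)))
Exponent: 1.5 × (0.57 − (-0.16)) = 1.0950
1/(1 + e^{-1.0950}) = 0.7493
P = 0.14 + 0.86 × 0.7493 = 0.7844

0.784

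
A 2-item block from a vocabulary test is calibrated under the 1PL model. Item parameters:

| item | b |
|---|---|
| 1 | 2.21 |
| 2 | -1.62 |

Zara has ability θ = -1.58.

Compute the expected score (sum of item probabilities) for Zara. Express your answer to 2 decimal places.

P(θ) = 1 / (1 + exp(−(θ − b)))
P_1 = 1/(1+e^{3.7900}) = 0.0221
P_2 = 1/(1+e^{-0.0400}) = 0.5100
E[score] = 0.0221 + 0.5100 = 0.5321

0.53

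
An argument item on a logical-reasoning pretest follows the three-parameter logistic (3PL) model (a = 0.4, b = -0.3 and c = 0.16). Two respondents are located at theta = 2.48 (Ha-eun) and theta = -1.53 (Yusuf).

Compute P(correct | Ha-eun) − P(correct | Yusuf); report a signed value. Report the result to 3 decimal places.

0.313

P(theta) = c + (1 − c) · 1 / (1 + exp(−a(theta − b)))
P(Ha-eun) = 0.7921  [exponent 1.1120]
P(Yusuf) = 0.4787  [exponent -0.4920]
Difference = 0.7921 − 0.4787 = 0.3134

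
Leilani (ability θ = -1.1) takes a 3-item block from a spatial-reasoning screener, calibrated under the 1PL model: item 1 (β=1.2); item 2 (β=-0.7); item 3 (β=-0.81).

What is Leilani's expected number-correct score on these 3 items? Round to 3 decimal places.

P(θ) = 1 / (1 + exp(−(θ − β)))
P_1 = 1/(1+e^{2.3000}) = 0.0911
P_2 = 1/(1+e^{0.4000}) = 0.4013
P_3 = 1/(1+e^{0.2900}) = 0.4280
E[score] = 0.0911 + 0.4013 + 0.4280 = 0.9204

0.920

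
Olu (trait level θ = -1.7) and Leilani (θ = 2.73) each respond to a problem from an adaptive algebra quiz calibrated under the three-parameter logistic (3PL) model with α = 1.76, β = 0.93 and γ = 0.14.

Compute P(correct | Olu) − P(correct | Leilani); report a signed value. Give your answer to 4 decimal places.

-0.8169

P(θ) = γ + (1 − γ) · 1 / (1 + exp(−α(θ − β)))
P(Olu) = 0.1483  [exponent -4.6288]
P(Leilani) = 0.9653  [exponent 3.1680]
Difference = 0.1483 − 0.9653 = -0.8169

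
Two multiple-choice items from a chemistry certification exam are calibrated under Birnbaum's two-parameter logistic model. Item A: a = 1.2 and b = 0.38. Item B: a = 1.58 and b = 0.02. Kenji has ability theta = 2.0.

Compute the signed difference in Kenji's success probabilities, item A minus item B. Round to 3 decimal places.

-0.083

P(theta) = 1 / (1 + exp(−a(theta − b)))
P_A = 0.8748
P_B = 0.9580
P_A − P_B = -0.0833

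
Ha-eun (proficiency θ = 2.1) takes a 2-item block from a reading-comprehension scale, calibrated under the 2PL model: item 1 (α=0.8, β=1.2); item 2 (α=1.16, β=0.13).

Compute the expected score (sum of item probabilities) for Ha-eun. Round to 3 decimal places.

1.580

P(θ) = 1 / (1 + exp(−α(θ − β)))
P_1 = 1/(1+e^{-0.7200}) = 0.6726
P_2 = 1/(1+e^{-2.2852}) = 0.9076
E[score] = 0.6726 + 0.9076 = 1.5803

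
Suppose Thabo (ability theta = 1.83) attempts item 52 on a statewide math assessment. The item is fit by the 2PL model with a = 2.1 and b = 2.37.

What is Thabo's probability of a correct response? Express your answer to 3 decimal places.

0.243

P(theta) = 1 / (1 + exp(−a(theta − b)))
Exponent: 2.1 × (1.83 − 2.37) = -1.1340
1/(1 + e^{1.1340}) = 0.2434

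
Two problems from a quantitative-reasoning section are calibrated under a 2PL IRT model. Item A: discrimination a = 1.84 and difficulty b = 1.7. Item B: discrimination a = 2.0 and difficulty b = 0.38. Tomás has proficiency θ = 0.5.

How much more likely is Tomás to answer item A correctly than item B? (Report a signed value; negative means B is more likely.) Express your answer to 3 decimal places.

P(θ) = 1 / (1 + exp(−a(θ − b)))
P_A = 0.0990
P_B = 0.5597
P_A − P_B = -0.4607

-0.461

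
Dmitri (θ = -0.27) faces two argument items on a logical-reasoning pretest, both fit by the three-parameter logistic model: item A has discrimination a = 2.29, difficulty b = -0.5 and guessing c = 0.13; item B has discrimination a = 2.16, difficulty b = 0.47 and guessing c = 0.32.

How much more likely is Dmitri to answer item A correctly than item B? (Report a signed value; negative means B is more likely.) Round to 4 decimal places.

0.2426

P(θ) = c + (1 − c) · 1 / (1 + exp(−a(θ − b)))
P_A = 0.6770
P_B = 0.4344
P_A − P_B = 0.2426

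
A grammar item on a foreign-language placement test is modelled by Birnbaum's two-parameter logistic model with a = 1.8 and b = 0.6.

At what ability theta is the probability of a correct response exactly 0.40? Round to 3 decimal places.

0.375

P(theta) = 1 / (1 + exp(−a(theta − b)))
logit = ln(0.4000/0.6000) = -0.4055
theta = b + logit/(a) = 0.6 + (-0.4055)/1.8000 = 0.3747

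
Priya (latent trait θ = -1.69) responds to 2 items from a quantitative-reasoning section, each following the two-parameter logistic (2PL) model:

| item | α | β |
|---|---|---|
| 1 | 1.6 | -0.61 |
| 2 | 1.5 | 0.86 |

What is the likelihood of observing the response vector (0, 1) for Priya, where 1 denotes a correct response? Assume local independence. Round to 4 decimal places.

0.0181

P(θ) = 1 / (1 + exp(−α(θ − β)))
P_1 = 1/(1+e^{1.7280}) = 0.1508
P_2 = 1/(1+e^{3.8250}) = 0.0214
L = (1−P_1) × P_2 = 0.8492 × 0.0214 = 0.01813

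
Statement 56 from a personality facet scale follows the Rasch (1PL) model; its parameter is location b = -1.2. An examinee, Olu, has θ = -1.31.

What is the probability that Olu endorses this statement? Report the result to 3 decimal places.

P(θ) = 1 / (1 + exp(−(θ − b)))
Exponent: (-1.31 − (-1.2)) = -0.1100
1/(1 + e^{0.1100}) = 0.4725
P = 0.4725

0.473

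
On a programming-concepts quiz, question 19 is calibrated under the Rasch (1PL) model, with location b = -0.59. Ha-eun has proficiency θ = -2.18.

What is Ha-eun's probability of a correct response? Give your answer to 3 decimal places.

0.169

P(θ) = 1 / (1 + exp(−(θ − b)))
Exponent: (-2.18 − (-0.59)) = -1.5900
1/(1 + e^{1.5900}) = 0.1694
P = 0.1694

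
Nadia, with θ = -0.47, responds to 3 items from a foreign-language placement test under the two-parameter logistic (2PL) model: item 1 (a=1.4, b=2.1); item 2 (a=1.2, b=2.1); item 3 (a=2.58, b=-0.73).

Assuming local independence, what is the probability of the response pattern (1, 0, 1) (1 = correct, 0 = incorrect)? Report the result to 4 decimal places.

0.0169

P(θ) = 1 / (1 + exp(−a(θ − b)))
P_1 = 1/(1+e^{3.5980}) = 0.0266
P_2 = 1/(1+e^{3.0840}) = 0.0438
P_3 = 1/(1+e^{-0.6708}) = 0.6617
L = P_1 × (1−P_2) × P_3 = 0.0266 × 0.9562 × 0.6617 = 0.01686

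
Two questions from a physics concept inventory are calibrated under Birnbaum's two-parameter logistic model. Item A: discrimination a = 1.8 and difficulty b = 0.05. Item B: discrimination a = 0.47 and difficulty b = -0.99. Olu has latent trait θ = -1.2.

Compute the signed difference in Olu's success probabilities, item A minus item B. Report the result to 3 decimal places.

-0.380

P(θ) = 1 / (1 + exp(−a(θ − b)))
P_A = 0.0953
P_B = 0.4753
P_A − P_B = -0.3800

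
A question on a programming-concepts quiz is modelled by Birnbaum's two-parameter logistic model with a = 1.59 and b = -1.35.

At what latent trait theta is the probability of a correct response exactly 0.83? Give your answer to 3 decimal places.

P(theta) = 1 / (1 + exp(−a(theta − b)))
logit = ln(0.8300/0.1700) = 1.5856
theta = b + logit/(a) = -1.35 + 1.5856/1.5900 = -0.3528

-0.353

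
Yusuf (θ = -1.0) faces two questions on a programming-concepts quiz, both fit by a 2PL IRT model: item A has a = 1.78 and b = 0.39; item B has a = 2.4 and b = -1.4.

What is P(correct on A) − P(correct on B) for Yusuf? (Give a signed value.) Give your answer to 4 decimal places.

P(θ) = 1 / (1 + exp(−a(θ − b)))
P_A = 0.0777
P_B = 0.7231
P_A − P_B = -0.6454

-0.6454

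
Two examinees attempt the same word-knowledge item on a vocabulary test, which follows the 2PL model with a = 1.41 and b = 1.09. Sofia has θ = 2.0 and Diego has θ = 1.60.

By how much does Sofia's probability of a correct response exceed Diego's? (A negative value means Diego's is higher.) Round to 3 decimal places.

P(θ) = 1 / (1 + exp(−a(θ − b)))
P(Sofia) = 0.7830  [exponent 1.2831]
P(Diego) = 0.6724  [exponent 0.7191]
Difference = 0.7830 − 0.6724 = 0.1106

0.111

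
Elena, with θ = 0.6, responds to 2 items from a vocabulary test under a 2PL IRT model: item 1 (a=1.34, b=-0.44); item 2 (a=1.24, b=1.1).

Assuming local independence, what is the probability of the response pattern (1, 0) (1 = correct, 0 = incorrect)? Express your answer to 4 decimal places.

P(θ) = 1 / (1 + exp(−a(θ − b)))
P_1 = 1/(1+e^{-1.3936}) = 0.8012
P_2 = 1/(1+e^{0.6200}) = 0.3498
L = P_1 × (1−P_2) = 0.8012 × 0.6502 = 0.52093

0.5209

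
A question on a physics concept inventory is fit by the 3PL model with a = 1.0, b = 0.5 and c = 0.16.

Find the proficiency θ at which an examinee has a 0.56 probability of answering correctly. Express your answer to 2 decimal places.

0.40

P(θ) = c + (1 − c) · 1 / (1 + exp(−a(θ − b)))
Remove guessing floor: (0.56 − 0.16)/(1 − 0.16) = 0.4762
logit = ln(0.4762/0.5238) = -0.0953
θ = b + logit/(a) = 0.5 + (-0.0953)/1.0000 = 0.4047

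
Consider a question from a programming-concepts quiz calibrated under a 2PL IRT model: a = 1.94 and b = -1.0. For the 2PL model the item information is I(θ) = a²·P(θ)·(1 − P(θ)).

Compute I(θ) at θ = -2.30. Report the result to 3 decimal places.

P = 1/(1+e^{2.5220}) = 0.0743
P(1−P) = 0.0743 × 0.9257 = 0.0688
I = a² × P(1−P) = 1.94² × 0.0688 = 0.25896

0.259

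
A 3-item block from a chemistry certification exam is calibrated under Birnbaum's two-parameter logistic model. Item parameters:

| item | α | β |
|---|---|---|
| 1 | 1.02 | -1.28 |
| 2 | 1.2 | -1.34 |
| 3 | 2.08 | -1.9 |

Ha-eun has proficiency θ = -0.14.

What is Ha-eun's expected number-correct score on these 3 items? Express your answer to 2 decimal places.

P(θ) = 1 / (1 + exp(−α(θ − β)))
P_1 = 1/(1+e^{-1.1628}) = 0.7618
P_2 = 1/(1+e^{-1.4400}) = 0.8085
P_3 = 1/(1+e^{-3.6608}) = 0.9749
E[score] = 0.7618 + 0.8085 + 0.9749 = 2.5452

2.55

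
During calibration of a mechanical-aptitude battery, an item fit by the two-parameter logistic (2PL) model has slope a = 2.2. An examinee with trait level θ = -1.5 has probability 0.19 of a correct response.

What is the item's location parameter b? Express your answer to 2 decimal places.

-0.84

P(θ) = 1 / (1 + exp(−a(θ − b)))
logit(0.19) = ln(0.19/0.81) = -1.4500
b = θ − logit/(a) = -1.5 − (-1.4500)/2.2000 = -0.8409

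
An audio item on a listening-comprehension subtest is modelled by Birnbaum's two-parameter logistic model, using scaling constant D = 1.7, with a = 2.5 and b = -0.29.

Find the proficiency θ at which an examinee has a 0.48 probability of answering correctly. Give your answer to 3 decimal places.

-0.309

P(θ) = 1 / (1 + exp(−D·a(θ − b)))
logit = ln(0.4800/0.5200) = -0.0800
θ = b + logit/(1.7·a) = -0.29 + (-0.0800)/4.2500 = -0.3088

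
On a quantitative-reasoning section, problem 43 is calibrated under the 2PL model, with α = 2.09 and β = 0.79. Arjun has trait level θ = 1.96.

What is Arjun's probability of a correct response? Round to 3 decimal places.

0.920

P(θ) = 1 / (1 + exp(−α(θ − β)))
Exponent: 2.09 × (1.96 − 0.79) = 2.4453
1/(1 + e^{-2.4453}) = 0.9202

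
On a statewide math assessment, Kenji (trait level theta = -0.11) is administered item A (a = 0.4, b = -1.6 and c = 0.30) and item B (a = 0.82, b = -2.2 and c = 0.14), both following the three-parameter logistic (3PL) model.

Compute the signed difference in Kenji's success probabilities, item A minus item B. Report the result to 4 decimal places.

-0.1174

P(theta) = c + (1 − c) · 1 / (1 + exp(−a(theta − b)))
P_A = 0.7513
P_B = 0.8687
P_A − P_B = -0.1174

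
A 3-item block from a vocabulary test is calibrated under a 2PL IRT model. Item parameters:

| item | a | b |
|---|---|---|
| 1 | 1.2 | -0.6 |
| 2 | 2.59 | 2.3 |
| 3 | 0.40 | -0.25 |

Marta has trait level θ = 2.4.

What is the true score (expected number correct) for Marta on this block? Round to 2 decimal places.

P(θ) = 1 / (1 + exp(−a(θ − b)))
P_1 = 1/(1+e^{-3.6000}) = 0.9734
P_2 = 1/(1+e^{-0.2590}) = 0.5644
P_3 = 1/(1+e^{-1.0600}) = 0.7427
E[score] = 0.9734 + 0.5644 + 0.7427 = 2.2805

2.28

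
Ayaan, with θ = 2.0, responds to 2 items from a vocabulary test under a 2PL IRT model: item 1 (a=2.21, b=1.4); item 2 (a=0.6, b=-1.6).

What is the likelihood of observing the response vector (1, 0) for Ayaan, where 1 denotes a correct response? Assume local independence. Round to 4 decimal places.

0.0817

P(θ) = 1 / (1 + exp(−a(θ − b)))
P_1 = 1/(1+e^{-1.3260}) = 0.7902
P_2 = 1/(1+e^{-2.1600}) = 0.8966
L = P_1 × (1−P_2) = 0.7902 × 0.1034 = 0.08170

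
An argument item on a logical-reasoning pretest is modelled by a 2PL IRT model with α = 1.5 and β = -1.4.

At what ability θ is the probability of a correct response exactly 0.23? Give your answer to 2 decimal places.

-2.21

P(θ) = 1 / (1 + exp(−α(θ − β)))
logit = ln(0.2300/0.7700) = -1.2083
θ = β + logit/(α) = -1.4 + (-1.2083)/1.5000 = -2.2055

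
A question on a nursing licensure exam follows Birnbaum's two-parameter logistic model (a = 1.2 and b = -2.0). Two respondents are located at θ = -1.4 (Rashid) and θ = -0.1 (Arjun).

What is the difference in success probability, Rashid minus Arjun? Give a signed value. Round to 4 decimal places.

P(θ) = 1 / (1 + exp(−a(θ − b)))
P(Rashid) = 0.6726  [exponent 0.7200]
P(Arjun) = 0.9072  [exponent 2.2800]
Difference = 0.6726 − 0.9072 = -0.2346

-0.2346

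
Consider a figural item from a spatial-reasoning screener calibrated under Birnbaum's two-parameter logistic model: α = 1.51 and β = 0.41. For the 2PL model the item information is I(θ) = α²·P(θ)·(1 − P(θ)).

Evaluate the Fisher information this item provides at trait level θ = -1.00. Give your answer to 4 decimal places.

0.2166

P = 1/(1+e^{2.1291}) = 0.1063
P(1−P) = 0.1063 × 0.8937 = 0.0950
I = α² × P(1−P) = 1.51² × 0.0950 = 0.21661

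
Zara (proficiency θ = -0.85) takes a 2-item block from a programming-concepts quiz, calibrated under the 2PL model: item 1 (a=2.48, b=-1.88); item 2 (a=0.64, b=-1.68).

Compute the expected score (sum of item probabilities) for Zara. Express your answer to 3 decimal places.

1.558

P(θ) = 1 / (1 + exp(−a(θ − b)))
P_1 = 1/(1+e^{-2.5544}) = 0.9279
P_2 = 1/(1+e^{-0.5312}) = 0.6298
E[score] = 0.9279 + 0.6298 = 1.5576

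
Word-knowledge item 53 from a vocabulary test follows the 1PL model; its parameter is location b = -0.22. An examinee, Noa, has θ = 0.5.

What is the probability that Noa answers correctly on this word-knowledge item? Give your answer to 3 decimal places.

0.673

P(θ) = 1 / (1 + exp(−(θ − b)))
Exponent: (0.5 − (-0.22)) = 0.7200
1/(1 + e^{-0.7200}) = 0.6726
P = 0.6726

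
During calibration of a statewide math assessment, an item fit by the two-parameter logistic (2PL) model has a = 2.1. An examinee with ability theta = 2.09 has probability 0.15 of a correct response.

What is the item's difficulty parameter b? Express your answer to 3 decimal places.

P(theta) = 1 / (1 + exp(−a(theta − b)))
logit(0.15) = ln(0.15/0.85) = -1.7346
b = theta − logit/(a) = 2.09 − (-1.7346)/2.1000 = 2.9160

2.916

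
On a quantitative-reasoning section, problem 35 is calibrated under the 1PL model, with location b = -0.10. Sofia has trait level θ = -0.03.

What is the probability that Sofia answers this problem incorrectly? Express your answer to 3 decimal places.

P(θ) = 1 / (1 + exp(−(θ − b)))
Exponent: (-0.03 − (-0.10)) = 0.0700
1/(1 + e^{-0.0700}) = 0.5175
P = 0.5175
P(incorrect) = 1 − 0.5175 = 0.4825

0.483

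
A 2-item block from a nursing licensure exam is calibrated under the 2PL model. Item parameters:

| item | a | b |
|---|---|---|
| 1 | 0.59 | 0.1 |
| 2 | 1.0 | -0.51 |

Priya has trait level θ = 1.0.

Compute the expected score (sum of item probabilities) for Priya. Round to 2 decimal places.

1.45

P(θ) = 1 / (1 + exp(−a(θ − b)))
P_1 = 1/(1+e^{-0.5310}) = 0.6297
P_2 = 1/(1+e^{-1.5100}) = 0.8191
E[score] = 0.6297 + 0.8191 = 1.4488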